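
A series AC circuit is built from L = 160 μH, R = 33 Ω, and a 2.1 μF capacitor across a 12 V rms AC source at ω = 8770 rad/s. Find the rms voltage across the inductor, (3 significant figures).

X_L = ωL = 1.40 Ω
X_C = 1/(ωC) = 54.3 Ω
Net reactance X = X_L − X_C = -52.9 Ω
Z = 33.0 − j52.9 Ω
|Z| = √(33.0² + 52.9²) = 62.3 Ω
I = V/|Z| = 192 mA
V_L = I·|Z_L| = 0.192 × 1.40 = 0.270 V

0.270 V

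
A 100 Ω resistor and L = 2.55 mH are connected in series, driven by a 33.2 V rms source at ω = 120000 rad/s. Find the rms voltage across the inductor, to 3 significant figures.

X_L = ωL = 306 Ω
Z = 100 + j306 Ω
|Z| = √(100² + 306²) = 322 Ω
I = V/|Z| = 103 mA
V_L = I·|Z_L| = 0.103 × 306 = 31.6 V

31.6 V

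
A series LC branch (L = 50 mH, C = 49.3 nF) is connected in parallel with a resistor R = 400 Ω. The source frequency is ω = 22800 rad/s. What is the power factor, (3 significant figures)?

X_L = ωL = 1140 Ω
X_C = 1/(ωC) = 890 Ω
Branch 1: Z₁ = R = 400 Ω
Branch 2 (series LC): Z₂ = j(X_L − X_C) = j250 Ω
Parallel: Z = Z₁Z₂/(Z₁+Z₂), |Z| = 212 Ω, ∠Z = 58.0°
cos φ = cos(58.0°) = 0.531

0.531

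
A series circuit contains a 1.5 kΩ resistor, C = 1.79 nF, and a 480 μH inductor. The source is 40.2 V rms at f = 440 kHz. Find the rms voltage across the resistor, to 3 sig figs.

ω = 2πf = 2.765e+06 rad/s
X_L = ωL = 1330 Ω
X_C = 1/(ωC) = 202 Ω
Net reactance X = X_L − X_C = 1120 Ω
Z = 1500 + j1120 Ω
|Z| = √(1500² + 1120²) = 1870 Ω
I = V/|Z| = 21.4 mA
V_R = I·|Z_R| = 0.0214 × 1500 = 32.2 V

32.2 V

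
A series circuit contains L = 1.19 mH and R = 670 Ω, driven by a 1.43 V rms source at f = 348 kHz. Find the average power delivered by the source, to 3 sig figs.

190 μW

ω = 2πf = 2.187e+06 rad/s
X_L = ωL = 2600 Ω
Z = 670 + j2600 Ω
|Z| = √(670² + 2600²) = 2690 Ω
∠Z = arctan(2600/670) = 75.6°
I = V/|Z| = 532 μA
P = VI cos φ = 1.43 × 0.000532 × cos(75.6°) = 190 μW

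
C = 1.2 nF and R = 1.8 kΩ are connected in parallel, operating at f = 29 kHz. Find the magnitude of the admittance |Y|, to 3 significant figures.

597 μS

ω = 2πf = 182200 rad/s
X_C = 1/(ωC) = 4570 Ω
Parallel: admittances add. Y = 1/R + jωC
Y = (0.000556 + j0.000219) S
|Y| = 0.000597 S → |Z| = 1/|Y| = 1670 Ω, ∠Z = −∠Y = -21.5°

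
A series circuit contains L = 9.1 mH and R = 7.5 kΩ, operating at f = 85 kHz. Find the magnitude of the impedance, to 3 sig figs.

8940 Ω

ω = 2πf = 534100 rad/s
X_L = ωL = 4860 Ω
Z = 7500 + j4860 Ω
|Z| = √(7500² + 4860²) = 8940 Ω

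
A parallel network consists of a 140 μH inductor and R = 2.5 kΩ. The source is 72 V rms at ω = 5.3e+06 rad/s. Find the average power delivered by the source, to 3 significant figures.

2.07 W

X_L = ωL = 742 Ω
Parallel: admittances add. Y = 1/R + 1/(jωL)
Y = (0.000400 − j0.00135) S
|Y| = 0.00141 S → |Z| = 1/|Y| = 711 Ω, ∠Z = −∠Y = 73.5°
I = V/|Z| = 101 mA
P = VI cos φ = 72 × 0.101 × cos(73.5°) = 2.07 W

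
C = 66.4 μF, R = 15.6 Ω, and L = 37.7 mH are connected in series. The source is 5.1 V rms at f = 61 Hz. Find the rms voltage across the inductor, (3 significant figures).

ω = 2πf = 383.3 rad/s
X_L = ωL = 14.4 Ω
X_C = 1/(ωC) = 39.3 Ω
Net reactance X = X_L − X_C = -24.8 Ω
Z = 15.6 − j24.8 Ω
|Z| = √(15.6² + 24.8²) = 29.3 Ω
I = V/|Z| = 174 mA
V_L = I·|Z_L| = 0.174 × 14.4 = 2.51 V

2.51 V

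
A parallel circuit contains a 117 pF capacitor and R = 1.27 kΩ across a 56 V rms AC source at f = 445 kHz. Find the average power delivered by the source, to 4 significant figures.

ω = 2πf = 2.796e+06 rad/s
X_C = 1/(ωC) = 3057 Ω
Parallel: admittances add. Y = 1/R + jωC
Y = (0.0007874 + j0.0003271) S
|Y| = 0.0008527 S → |Z| = 1/|Y| = 1173 Ω, ∠Z = −∠Y = -22.56°
I = V/|Z| = 47.75 mA
P = VI cos φ = 56 × 0.04775 × cos(-22.56°) = 2.469 W

2.469 W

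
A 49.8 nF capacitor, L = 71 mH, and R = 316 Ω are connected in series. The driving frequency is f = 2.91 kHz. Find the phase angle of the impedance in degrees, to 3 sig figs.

32.3°

ω = 2πf = 18280 rad/s
X_L = ωL = 1300 Ω
X_C = 1/(ωC) = 1100 Ω
Net reactance X = X_L − X_C = 200 Ω
Z = 316 + j200 Ω
|Z| = √(316² + 200²) = 374 Ω
∠Z = arctan(200/316) = 32.3°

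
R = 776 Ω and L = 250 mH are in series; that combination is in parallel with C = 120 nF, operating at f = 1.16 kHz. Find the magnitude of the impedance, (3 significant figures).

2200 Ω

ω = 2πf = 7288 rad/s
X_L = ωL = 1820 Ω
X_C = 1/(ωC) = 1140 Ω
Branch 1 (R+jX_L): Z₁ = 776 + j1820 Ω, |Z₁| = 1980 Ω
Branch 2 (−jX_C): Z₂ = −j1140 Ω
Parallel: Z = Z₁Z₂/(Z₁+Z₂), |Z| = 2200 Ω, ∠Z = -64.2°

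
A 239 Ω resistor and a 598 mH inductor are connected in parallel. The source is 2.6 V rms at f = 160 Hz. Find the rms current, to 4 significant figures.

11.71 mA

ω = 2πf = 1005 rad/s
X_L = ωL = 601.2 Ω
Parallel: admittances add. Y = 1/R + 1/(jωL)
Y = (0.004184 − j0.001663) S
|Y| = 0.004503 S → |Z| = 1/|Y| = 222.1 Ω, ∠Z = −∠Y = 21.68°
I = V/|Z| = 2.6/222.1 = 11.71 mA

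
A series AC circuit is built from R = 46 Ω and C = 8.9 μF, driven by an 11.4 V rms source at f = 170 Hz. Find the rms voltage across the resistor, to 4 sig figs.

ω = 2πf = 1068 rad/s
X_C = 1/(ωC) = 105.2 Ω
Z = 46.00 − j105.2 Ω
|Z| = √(46.00² + 105.2²) = 114.8 Ω
I = V/|Z| = 99.29 mA
V_R = I·|Z_R| = 0.09929 × 46.00 = 4.568 V

4.568 V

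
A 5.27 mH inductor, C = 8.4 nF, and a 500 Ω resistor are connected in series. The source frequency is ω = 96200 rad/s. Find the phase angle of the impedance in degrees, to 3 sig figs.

X_L = ωL = 507 Ω
X_C = 1/(ωC) = 1240 Ω
Net reactance X = X_L − X_C = -731 Ω
Z = 500 − j731 Ω
|Z| = √(500² + 731²) = 885 Ω
∠Z = arctan(-731/500) = -55.6°

-55.6°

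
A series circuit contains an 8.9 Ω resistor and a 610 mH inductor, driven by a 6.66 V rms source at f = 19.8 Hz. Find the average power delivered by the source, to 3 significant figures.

67.6 mW

ω = 2πf = 124.4 rad/s
X_L = ωL = 75.9 Ω
Z = 8.90 + j75.9 Ω
|Z| = √(8.90² + 75.9²) = 76.4 Ω
∠Z = arctan(75.9/8.90) = 83.3°
I = V/|Z| = 87.2 mA
P = VI cos φ = 6.66 × 0.0872 × cos(83.3°) = 67.6 mW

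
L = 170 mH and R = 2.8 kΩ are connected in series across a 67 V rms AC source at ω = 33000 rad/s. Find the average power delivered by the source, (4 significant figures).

X_L = ωL = 5610 Ω
Z = 2800 + j5610 Ω
|Z| = √(2800² + 5610²) = 6270 Ω
∠Z = arctan(5610/2800) = 63.48°
I = V/|Z| = 10.69 mA
P = VI cos φ = 67 × 0.01069 × cos(63.48°) = 319.7 mW

319.7 mW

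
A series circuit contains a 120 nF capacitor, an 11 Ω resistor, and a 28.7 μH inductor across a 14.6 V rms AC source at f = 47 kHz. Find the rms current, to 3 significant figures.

ω = 2πf = 295300 rad/s
X_L = ωL = 8.48 Ω
X_C = 1/(ωC) = 28.2 Ω
Net reactance X = X_L − X_C = -19.7 Ω
Z = 11.0 − j19.7 Ω
|Z| = √(11.0² + 19.7²) = 22.6 Ω
I = V/|Z| = 14.6/22.6 = 646 mA

646 mA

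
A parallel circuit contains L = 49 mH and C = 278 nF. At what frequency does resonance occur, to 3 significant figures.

1.36 kHz

ω₀ = 1/√(LC) = 1/√(0.049 × 2.78e-07) = 8568 rad/s
f₀ = ω₀/(2π) = 1.36 kHz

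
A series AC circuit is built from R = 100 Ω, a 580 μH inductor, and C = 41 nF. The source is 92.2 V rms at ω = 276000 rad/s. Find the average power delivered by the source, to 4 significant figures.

56.14 W

X_L = ωL = 160.1 Ω
X_C = 1/(ωC) = 88.37 Ω
Net reactance X = X_L − X_C = 71.71 Ω
Z = 100.0 + j71.71 Ω
|Z| = √(100.0² + 71.71²) = 123.1 Ω
∠Z = arctan(71.71/100.0) = 35.64°
I = V/|Z| = 749.3 mA
P = VI cos φ = 92.2 × 0.7493 × cos(35.64°) = 56.14 W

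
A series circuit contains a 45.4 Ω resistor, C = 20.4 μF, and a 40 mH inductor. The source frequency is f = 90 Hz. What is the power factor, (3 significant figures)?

0.578

ω = 2πf = 565.5 rad/s
X_L = ωL = 22.6 Ω
X_C = 1/(ωC) = 86.7 Ω
Net reactance X = X_L − X_C = -64.1 Ω
Z = 45.4 − j64.1 Ω
|Z| = √(45.4² + 64.1²) = 78.5 Ω
∠Z = arctan(-64.1/45.4) = -54.7°
cos φ = cos(-54.7°) = 0.578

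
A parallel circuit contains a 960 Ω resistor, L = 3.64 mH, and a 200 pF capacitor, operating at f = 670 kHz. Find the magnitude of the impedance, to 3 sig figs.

ω = 2πf = 4.21e+06 rad/s
X_L = ωL = 15300 Ω
X_C = 1/(ωC) = 1190 Ω
Parallel: admittances add. Y = 1/R + 1/(jωL) + jωC
Y = (0.00104 + j0.000777) S
|Y| = 0.00130 S → |Z| = 1/|Y| = 770 Ω, ∠Z = −∠Y = -36.7°

770 Ω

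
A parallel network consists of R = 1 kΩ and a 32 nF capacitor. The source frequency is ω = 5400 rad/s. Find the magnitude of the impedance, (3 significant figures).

X_C = 1/(ωC) = 5790 Ω
Parallel: admittances add. Y = 1/R + jωC
Y = (0.00100 + j0.000173) S
|Y| = 0.00101 S → |Z| = 1/|Y| = 985 Ω, ∠Z = −∠Y = -9.80°

985 Ω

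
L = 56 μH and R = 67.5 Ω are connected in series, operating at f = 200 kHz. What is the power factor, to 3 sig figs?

ω = 2πf = 1.257e+06 rad/s
X_L = ωL = 70.4 Ω
Z = 67.5 + j70.4 Ω
|Z| = √(67.5² + 70.4²) = 97.5 Ω
∠Z = arctan(70.4/67.5) = 46.2°
cos φ = cos(46.2°) = 0.692

0.692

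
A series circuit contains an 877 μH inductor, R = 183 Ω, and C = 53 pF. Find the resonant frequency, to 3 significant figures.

ω₀ = 1/√(LC) = 1/√(0.000877 × 5.3e-11) = 4.638e+06 rad/s
f₀ = ω₀/(2π) = 738 kHz

738 kHz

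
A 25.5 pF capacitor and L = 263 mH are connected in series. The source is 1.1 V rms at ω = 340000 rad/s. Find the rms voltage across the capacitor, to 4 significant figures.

X_L = ωL = 89420 Ω
X_C = 1/(ωC) = 115300 Ω
Net reactance X = X_L − X_C = -25920 Ω
Z = − j25920 Ω
|Z| = √(0² + 25920²) = 25920 Ω
I = V/|Z| = 42.44 μA
V_C = I·|Z_C| = 4.244e-05 × 115300 = 4.895 V

4.895 V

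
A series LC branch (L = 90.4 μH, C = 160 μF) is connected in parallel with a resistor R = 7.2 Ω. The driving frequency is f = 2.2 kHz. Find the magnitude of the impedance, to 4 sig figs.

0.7926 Ω

ω = 2πf = 13820 rad/s
X_L = ωL = 1.250 Ω
X_C = 1/(ωC) = 0.4521 Ω
Branch 1: Z₁ = R = 7.200 Ω
Branch 2 (series LC): Z₂ = j(X_L − X_C) = j0.7975 Ω
Parallel: Z = Z₁Z₂/(Z₁+Z₂), |Z| = 0.7926 Ω, ∠Z = 83.68°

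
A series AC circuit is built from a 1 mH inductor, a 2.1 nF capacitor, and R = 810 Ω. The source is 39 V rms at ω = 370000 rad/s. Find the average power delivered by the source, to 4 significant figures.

823.0 mW

X_L = ωL = 370.0 Ω
X_C = 1/(ωC) = 1287 Ω
Net reactance X = X_L − X_C = -917.0 Ω
Z = 810.0 − j917.0 Ω
|Z| = √(810.0² + 917.0²) = 1224 Ω
∠Z = arctan(-917.0/810.0) = -48.55°
I = V/|Z| = 31.88 mA
P = VI cos φ = 39 × 0.03188 × cos(-48.55°) = 823.0 mW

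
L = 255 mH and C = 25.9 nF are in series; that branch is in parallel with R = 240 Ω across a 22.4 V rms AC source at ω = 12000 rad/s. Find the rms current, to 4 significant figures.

170.1 mA

X_L = ωL = 3060 Ω
X_C = 1/(ωC) = 3218 Ω
Branch 1: Z₁ = R = 240.0 Ω
Branch 2 (series LC): Z₂ = j(X_L − X_C) = −j157.5 Ω
Parallel: Z = Z₁Z₂/(Z₁+Z₂), |Z| = 131.7 Ω, ∠Z = -56.72°
I = V/|Z| = 22.4/131.7 = 170.1 mA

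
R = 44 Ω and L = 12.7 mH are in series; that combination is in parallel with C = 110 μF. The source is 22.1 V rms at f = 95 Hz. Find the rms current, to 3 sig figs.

1.45 A

ω = 2πf = 596.9 rad/s
X_L = ωL = 7.58 Ω
X_C = 1/(ωC) = 15.2 Ω
Branch 1 (R+jX_L): Z₁ = 44.0 + j7.58 Ω, |Z₁| = 44.6 Ω
Branch 2 (−jX_C): Z₂ = −j15.2 Ω
Parallel: Z = Z₁Z₂/(Z₁+Z₂), |Z| = 15.2 Ω, ∠Z = -70.4°
I = V/|Z| = 22.1/15.2 = 1.45 A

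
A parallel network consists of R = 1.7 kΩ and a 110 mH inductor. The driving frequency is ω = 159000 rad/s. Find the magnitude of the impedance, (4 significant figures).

1692 Ω

X_L = ωL = 17490 Ω
Parallel: admittances add. Y = 1/R + 1/(jωL)
Y = (0.0005882 − j5.718e-05) S
|Y| = 0.0005910 S → |Z| = 1/|Y| = 1692 Ω, ∠Z = −∠Y = 5.552°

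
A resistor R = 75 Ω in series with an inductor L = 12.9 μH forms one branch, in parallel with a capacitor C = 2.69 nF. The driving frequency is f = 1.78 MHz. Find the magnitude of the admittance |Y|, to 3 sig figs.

ω = 2πf = 1.118e+07 rad/s
X_L = ωL = 144 Ω
X_C = 1/(ωC) = 33.2 Ω
Branch 1 (R+jX_L): Z₁ = 75.0 + j144 Ω, |Z₁| = 163 Ω
Branch 2 (−jX_C): Z₂ = −j33.2 Ω
Parallel: Z = Z₁Z₂/(Z₁+Z₂), |Z| = 40.3 Ω, ∠Z = -83.4°
|Y| = 1/|Z| = 24.8 mS

24.8 mS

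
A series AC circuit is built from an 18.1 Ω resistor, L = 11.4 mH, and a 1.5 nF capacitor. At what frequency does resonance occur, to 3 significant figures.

ω₀ = 1/√(LC) = 1/√(0.0114 × 1.5e-09) = 241800 rad/s
f₀ = ω₀/(2π) = 38.5 kHz

38.5 kHz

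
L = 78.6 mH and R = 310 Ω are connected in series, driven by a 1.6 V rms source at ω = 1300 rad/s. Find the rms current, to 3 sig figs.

X_L = ωL = 102 Ω
Z = 310 + j102 Ω
|Z| = √(310² + 102²) = 326 Ω
I = V/|Z| = 1.6/326 = 4.90 mA

4.90 mA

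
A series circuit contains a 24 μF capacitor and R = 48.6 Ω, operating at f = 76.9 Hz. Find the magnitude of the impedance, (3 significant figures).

99.0 Ω

ω = 2πf = 483.2 rad/s
X_C = 1/(ωC) = 86.2 Ω
Z = 48.6 − j86.2 Ω
|Z| = √(48.6² + 86.2²) = 99.0 Ω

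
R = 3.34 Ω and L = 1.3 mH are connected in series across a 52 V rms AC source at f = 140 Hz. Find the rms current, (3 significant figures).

14.7 A

ω = 2πf = 879.6 rad/s
X_L = ωL = 1.14 Ω
Z = 3.34 + j1.14 Ω
|Z| = √(3.34² + 1.14²) = 3.53 Ω
I = V/|Z| = 52/3.53 = 14.7 A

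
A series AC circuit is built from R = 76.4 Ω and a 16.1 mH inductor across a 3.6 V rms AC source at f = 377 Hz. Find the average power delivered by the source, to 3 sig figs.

ω = 2πf = 2369 rad/s
X_L = ωL = 38.1 Ω
Z = 76.4 + j38.1 Ω
|Z| = √(76.4² + 38.1²) = 85.4 Ω
∠Z = arctan(38.1/76.4) = 26.5°
I = V/|Z| = 42.2 mA
P = VI cos φ = 3.6 × 0.0422 × cos(26.5°) = 136 mW

136 mW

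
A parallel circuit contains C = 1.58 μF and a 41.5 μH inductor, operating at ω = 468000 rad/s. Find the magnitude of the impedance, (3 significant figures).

1.45 Ω

X_L = ωL = 19.4 Ω
X_C = 1/(ωC) = 1.35 Ω
Parallel: admittances add. Y = 1/(jωL) + jωC
Y = (0 + j0.688) S
|Y| = 0.688 S → |Z| = 1/|Y| = 1.45 Ω, ∠Z = −∠Y = -90.0°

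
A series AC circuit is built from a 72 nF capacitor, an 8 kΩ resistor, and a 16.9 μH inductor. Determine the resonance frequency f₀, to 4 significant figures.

144.3 kHz

ω₀ = 1/√(LC) = 1/√(1.69e-05 × 7.2e-08) = 906500 rad/s
f₀ = ω₀/(2π) = 144.3 kHz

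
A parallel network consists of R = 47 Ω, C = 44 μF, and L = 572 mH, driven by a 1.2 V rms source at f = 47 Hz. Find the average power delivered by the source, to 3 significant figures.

30.6 mW

ω = 2πf = 295.3 rad/s
X_L = ωL = 169 Ω
X_C = 1/(ωC) = 77.0 Ω
Parallel: admittances add. Y = 1/R + 1/(jωL) + jωC
Y = (0.0213 + j0.00707) S
|Y| = 0.0224 S → |Z| = 1/|Y| = 44.6 Ω, ∠Z = −∠Y = -18.4°
I = V/|Z| = 26.9 mA
P = VI cos φ = 1.2 × 0.0269 × cos(-18.4°) = 30.6 mW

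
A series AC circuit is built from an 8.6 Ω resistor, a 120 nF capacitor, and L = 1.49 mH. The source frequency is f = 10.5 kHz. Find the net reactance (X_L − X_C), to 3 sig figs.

-28.0 Ω

ω = 2πf = 65970 rad/s
X_L = ωL = 98.3 Ω
X_C = 1/(ωC) = 126 Ω
X = 98.3 − 126 = -28.0 Ω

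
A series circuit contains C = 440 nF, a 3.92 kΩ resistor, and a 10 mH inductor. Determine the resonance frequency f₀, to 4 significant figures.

ω₀ = 1/√(LC) = 1/√(0.01 × 4.4e-07) = 15080 rad/s
f₀ = ω₀/(2π) = 2.399 kHz

2.399 kHz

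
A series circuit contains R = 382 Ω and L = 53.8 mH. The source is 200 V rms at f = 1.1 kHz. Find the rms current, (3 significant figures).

ω = 2πf = 6912 rad/s
X_L = ωL = 372 Ω
Z = 382 + j372 Ω
|Z| = √(382² + 372²) = 533 Ω
I = V/|Z| = 200/533 = 375 mA

375 mA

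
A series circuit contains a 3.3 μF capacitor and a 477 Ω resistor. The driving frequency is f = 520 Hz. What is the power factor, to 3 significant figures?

ω = 2πf = 3267 rad/s
X_C = 1/(ωC) = 92.7 Ω
Z = 477 − j92.7 Ω
|Z| = √(477² + 92.7²) = 486 Ω
∠Z = arctan(-92.7/477) = -11.0°
cos φ = cos(-11.0°) = 0.982

0.982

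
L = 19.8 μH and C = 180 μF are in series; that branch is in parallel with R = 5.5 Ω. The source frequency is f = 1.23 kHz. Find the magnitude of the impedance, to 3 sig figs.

0.563 Ω

ω = 2πf = 7728 rad/s
X_L = ωL = 0.153 Ω
X_C = 1/(ωC) = 0.719 Ω
Branch 1: Z₁ = R = 5.50 Ω
Branch 2 (series LC): Z₂ = j(X_L − X_C) = −j0.566 Ω
Parallel: Z = Z₁Z₂/(Z₁+Z₂), |Z| = 0.563 Ω, ∠Z = -84.1°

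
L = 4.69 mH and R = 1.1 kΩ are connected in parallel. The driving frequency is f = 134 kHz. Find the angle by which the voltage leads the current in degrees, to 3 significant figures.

15.6°

ω = 2πf = 841900 rad/s
X_L = ωL = 3950 Ω
Parallel: admittances add. Y = 1/R + 1/(jωL)
Y = (0.000909 − j0.000253) S
|Y| = 0.000944 S → |Z| = 1/|Y| = 1060 Ω, ∠Z = −∠Y = 15.6°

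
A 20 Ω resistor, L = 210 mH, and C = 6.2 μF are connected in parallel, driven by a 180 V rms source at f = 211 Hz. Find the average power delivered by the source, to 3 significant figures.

1.62 kW

ω = 2πf = 1326 rad/s
X_L = ωL = 278 Ω
X_C = 1/(ωC) = 122 Ω
Parallel: admittances add. Y = 1/R + 1/(jωL) + jωC
Y = (0.0500 + j0.00463) S
|Y| = 0.0502 S → |Z| = 1/|Y| = 19.9 Ω, ∠Z = −∠Y = -5.29°
I = V/|Z| = 9.04 A
P = VI cos φ = 180 × 9.04 × cos(-5.29°) = 1.62 kW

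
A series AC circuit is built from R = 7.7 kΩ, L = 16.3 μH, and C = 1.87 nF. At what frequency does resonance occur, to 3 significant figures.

912 kHz

ω₀ = 1/√(LC) = 1/√(1.63e-05 × 1.87e-09) = 5.728e+06 rad/s
f₀ = ω₀/(2π) = 912 kHz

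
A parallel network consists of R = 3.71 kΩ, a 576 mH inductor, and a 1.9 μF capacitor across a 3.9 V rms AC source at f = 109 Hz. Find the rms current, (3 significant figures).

4.92 mA

ω = 2πf = 684.9 rad/s
X_L = ωL = 394 Ω
X_C = 1/(ωC) = 768 Ω
Parallel: admittances add. Y = 1/R + 1/(jωL) + jωC
Y = (0.000270 − j0.00123) S
|Y| = 0.00126 S → |Z| = 1/|Y| = 792 Ω, ∠Z = −∠Y = 77.7°
I = V/|Z| = 3.9/792 = 4.92 mA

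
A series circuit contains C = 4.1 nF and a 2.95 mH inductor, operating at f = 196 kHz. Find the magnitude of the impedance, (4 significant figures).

3435 Ω

ω = 2πf = 1.232e+06 rad/s
X_L = ωL = 3633 Ω
X_C = 1/(ωC) = 198.1 Ω
Net reactance X = X_L − X_C = 3435 Ω
Z = j3435 Ω
|Z| = √(0² + 3435²) = 3435 Ω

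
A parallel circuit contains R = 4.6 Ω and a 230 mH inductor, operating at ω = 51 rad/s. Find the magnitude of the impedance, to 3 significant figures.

4.28 Ω

X_L = ωL = 11.7 Ω
Parallel: admittances add. Y = 1/R + 1/(jωL)
Y = (0.217 − j0.0853) S
|Y| = 0.234 S → |Z| = 1/|Y| = 4.28 Ω, ∠Z = −∠Y = 21.4°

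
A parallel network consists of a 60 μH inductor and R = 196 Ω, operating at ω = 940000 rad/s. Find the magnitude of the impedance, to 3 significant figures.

X_L = ωL = 56.4 Ω
Parallel: admittances add. Y = 1/R + 1/(jωL)
Y = (0.00510 − j0.0177) S
|Y| = 0.0184 S → |Z| = 1/|Y| = 54.2 Ω, ∠Z = −∠Y = 73.9°

54.2 Ω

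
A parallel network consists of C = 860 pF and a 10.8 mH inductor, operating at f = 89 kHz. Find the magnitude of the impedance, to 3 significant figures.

ω = 2πf = 559200 rad/s
X_L = ωL = 6040 Ω
X_C = 1/(ωC) = 2080 Ω
Parallel: admittances add. Y = 1/(jωL) + jωC
Y = (0 + j0.000315) S
|Y| = 0.000315 S → |Z| = 1/|Y| = 3170 Ω, ∠Z = −∠Y = -90.0°

3170 Ω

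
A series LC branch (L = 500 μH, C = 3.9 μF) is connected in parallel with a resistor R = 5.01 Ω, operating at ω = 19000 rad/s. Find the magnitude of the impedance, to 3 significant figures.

3.12 Ω

X_L = ωL = 9.50 Ω
X_C = 1/(ωC) = 13.5 Ω
Branch 1: Z₁ = R = 5.01 Ω
Branch 2 (series LC): Z₂ = j(X_L − X_C) = −j4.00 Ω
Parallel: Z = Z₁Z₂/(Z₁+Z₂), |Z| = 3.12 Ω, ∠Z = -51.4°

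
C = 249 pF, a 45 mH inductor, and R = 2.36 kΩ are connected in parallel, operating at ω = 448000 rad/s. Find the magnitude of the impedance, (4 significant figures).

2335 Ω

X_L = ωL = 20160 Ω
X_C = 1/(ωC) = 8964 Ω
Parallel: admittances add. Y = 1/R + 1/(jωL) + jωC
Y = (0.0004237 + j6.195e-05) S
|Y| = 0.0004282 S → |Z| = 1/|Y| = 2335 Ω, ∠Z = −∠Y = -8.318°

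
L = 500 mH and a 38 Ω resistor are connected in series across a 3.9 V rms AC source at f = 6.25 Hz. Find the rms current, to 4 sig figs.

ω = 2πf = 39.27 rad/s
X_L = ωL = 19.63 Ω
Z = 38.00 + j19.63 Ω
|Z| = √(38.00² + 19.63²) = 42.77 Ω
I = V/|Z| = 3.9/42.77 = 91.18 mA

91.18 mA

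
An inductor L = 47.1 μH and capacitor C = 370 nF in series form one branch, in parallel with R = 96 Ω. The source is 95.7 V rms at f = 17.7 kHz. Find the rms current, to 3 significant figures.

5.12 A

ω = 2πf = 111200 rad/s
X_L = ωL = 5.24 Ω
X_C = 1/(ωC) = 24.3 Ω
Branch 1: Z₁ = R = 96.0 Ω
Branch 2 (series LC): Z₂ = j(X_L − X_C) = −j19.1 Ω
Parallel: Z = Z₁Z₂/(Z₁+Z₂), |Z| = 18.7 Ω, ∠Z = -78.8°
I = V/|Z| = 95.7/18.7 = 5.12 A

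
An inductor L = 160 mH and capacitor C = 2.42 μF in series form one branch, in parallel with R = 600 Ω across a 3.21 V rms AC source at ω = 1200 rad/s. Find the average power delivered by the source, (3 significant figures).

X_L = ωL = 192 Ω
X_C = 1/(ωC) = 344 Ω
Branch 1: Z₁ = R = 600 Ω
Branch 2 (series LC): Z₂ = j(X_L − X_C) = −j152 Ω
Parallel: Z = Z₁Z₂/(Z₁+Z₂), |Z| = 148 Ω, ∠Z = -75.8°
I = V/|Z| = 21.7 mA
P = VI cos φ = 3.21 × 0.0217 × cos(-75.8°) = 17.2 mW

17.2 mW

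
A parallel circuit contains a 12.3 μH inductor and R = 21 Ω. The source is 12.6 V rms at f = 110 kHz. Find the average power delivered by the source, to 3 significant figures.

7.56 W

ω = 2πf = 691200 rad/s
X_L = ωL = 8.50 Ω
Parallel: admittances add. Y = 1/R + 1/(jωL)
Y = (0.0476 − j0.118) S
|Y| = 0.127 S → |Z| = 1/|Y| = 7.88 Ω, ∠Z = −∠Y = 68.0°
I = V/|Z| = 1.60 A
P = VI cos φ = 12.6 × 1.60 × cos(68.0°) = 7.56 W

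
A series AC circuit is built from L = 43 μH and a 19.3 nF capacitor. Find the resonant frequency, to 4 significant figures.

ω₀ = 1/√(LC) = 1/√(4.3e-05 × 1.93e-08) = 1.098e+06 rad/s
f₀ = ω₀/(2π) = 174.7 kHz

174.7 kHz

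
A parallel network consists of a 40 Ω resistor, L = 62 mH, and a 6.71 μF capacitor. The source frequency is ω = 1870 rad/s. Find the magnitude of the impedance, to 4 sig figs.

X_L = ωL = 115.9 Ω
X_C = 1/(ωC) = 79.70 Ω
Parallel: admittances add. Y = 1/R + 1/(jωL) + jωC
Y = (0.02500 + j0.003923) S
|Y| = 0.02531 S → |Z| = 1/|Y| = 39.52 Ω, ∠Z = −∠Y = -8.917°

39.52 Ω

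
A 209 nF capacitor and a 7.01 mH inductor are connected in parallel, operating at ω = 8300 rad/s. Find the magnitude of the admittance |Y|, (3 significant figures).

X_L = ωL = 58.2 Ω
X_C = 1/(ωC) = 576 Ω
Parallel: admittances add. Y = 1/(jωL) + jωC
Y = (0 − j0.0155) S
|Y| = 0.0155 S → |Z| = 1/|Y| = 64.7 Ω, ∠Z = −∠Y = 90.0°

15.5 mS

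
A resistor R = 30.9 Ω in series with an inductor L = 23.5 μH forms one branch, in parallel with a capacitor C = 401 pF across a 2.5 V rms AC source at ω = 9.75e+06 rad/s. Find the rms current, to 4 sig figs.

X_L = ωL = 229.1 Ω
X_C = 1/(ωC) = 255.8 Ω
Branch 1 (R+jX_L): Z₁ = 30.90 + j229.1 Ω, |Z₁| = 231.2 Ω
Branch 2 (−jX_C): Z₂ = −j255.8 Ω
Parallel: Z = Z₁Z₂/(Z₁+Z₂), |Z| = 1449 Ω, ∠Z = 33.09°
I = V/|Z| = 2.5/1449 = 1.725 mA

1.725 mA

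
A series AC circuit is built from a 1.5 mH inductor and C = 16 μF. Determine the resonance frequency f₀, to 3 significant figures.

ω₀ = 1/√(LC) = 1/√(0.0015 × 1.6e-05) = 6455 rad/s
f₀ = ω₀/(2π) = 1.03 kHz

1.03 kHz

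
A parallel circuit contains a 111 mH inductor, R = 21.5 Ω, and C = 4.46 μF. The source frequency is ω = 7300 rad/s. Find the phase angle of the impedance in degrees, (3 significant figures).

-34.0°

X_L = ωL = 810 Ω
X_C = 1/(ωC) = 30.7 Ω
Parallel: admittances add. Y = 1/R + 1/(jωL) + jωC
Y = (0.0465 + j0.0313) S
|Y| = 0.0561 S → |Z| = 1/|Y| = 17.8 Ω, ∠Z = −∠Y = -34.0°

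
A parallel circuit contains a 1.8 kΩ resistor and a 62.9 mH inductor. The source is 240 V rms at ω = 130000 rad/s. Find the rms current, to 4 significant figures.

136.5 mA

X_L = ωL = 8177 Ω
Parallel: admittances add. Y = 1/R + 1/(jωL)
Y = (0.0005556 − j0.0001223) S
|Y| = 0.0005689 S → |Z| = 1/|Y| = 1758 Ω, ∠Z = −∠Y = 12.41°
I = V/|Z| = 240/1758 = 136.5 mA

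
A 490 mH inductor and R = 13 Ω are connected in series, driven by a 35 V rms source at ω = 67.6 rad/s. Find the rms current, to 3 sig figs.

984 mA

X_L = ωL = 33.1 Ω
Z = 13.0 + j33.1 Ω
|Z| = √(13.0² + 33.1²) = 35.6 Ω
I = V/|Z| = 35/35.6 = 984 mA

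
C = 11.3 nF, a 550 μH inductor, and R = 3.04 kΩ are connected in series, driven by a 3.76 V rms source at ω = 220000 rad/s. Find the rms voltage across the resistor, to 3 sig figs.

3.74 V

X_L = ωL = 121 Ω
X_C = 1/(ωC) = 402 Ω
Net reactance X = X_L − X_C = -281 Ω
Z = 3040 − j281 Ω
|Z| = √(3040² + 281²) = 3050 Ω
I = V/|Z| = 1.23 mA
V_R = I·|Z_R| = 0.00123 × 3040 = 3.74 V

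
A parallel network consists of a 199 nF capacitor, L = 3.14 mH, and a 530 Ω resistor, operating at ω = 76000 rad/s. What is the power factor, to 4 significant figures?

0.1701

X_L = ωL = 238.6 Ω
X_C = 1/(ωC) = 66.12 Ω
Parallel: admittances add. Y = 1/R + 1/(jωL) + jωC
Y = (0.001887 + j0.01093) S
|Y| = 0.01110 S → |Z| = 1/|Y| = 90.13 Ω, ∠Z = −∠Y = -80.21°
cos φ = cos(-80.21°) = 0.1701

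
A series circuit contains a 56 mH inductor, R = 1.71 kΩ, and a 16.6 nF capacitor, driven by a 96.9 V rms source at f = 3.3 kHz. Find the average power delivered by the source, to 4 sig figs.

ω = 2πf = 20730 rad/s
X_L = ωL = 1161 Ω
X_C = 1/(ωC) = 2905 Ω
Net reactance X = X_L − X_C = -1744 Ω
Z = 1710 − j1744 Ω
|Z| = √(1710² + 1744²) = 2443 Ω
∠Z = arctan(-1744/1710) = -45.57°
I = V/|Z| = 39.67 mA
P = VI cos φ = 96.9 × 0.03967 × cos(-45.57°) = 2.691 W

2.691 W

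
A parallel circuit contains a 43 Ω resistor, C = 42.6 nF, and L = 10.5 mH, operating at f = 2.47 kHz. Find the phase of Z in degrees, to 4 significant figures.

ω = 2πf = 15520 rad/s
X_L = ωL = 163.0 Ω
X_C = 1/(ωC) = 1513 Ω
Parallel: admittances add. Y = 1/R + 1/(jωL) + jωC
Y = (0.02326 − j0.005476) S
|Y| = 0.02389 S → |Z| = 1/|Y| = 41.86 Ω, ∠Z = −∠Y = 13.25°

13.25°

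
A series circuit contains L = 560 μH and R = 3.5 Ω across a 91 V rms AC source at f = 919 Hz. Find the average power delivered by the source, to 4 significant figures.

1.276 kW

ω = 2πf = 5774 rad/s
X_L = ωL = 3.234 Ω
Z = 3.500 + j3.234 Ω
|Z| = √(3.500² + 3.234²) = 4.765 Ω
∠Z = arctan(3.234/3.500) = 42.73°
I = V/|Z| = 19.10 A
P = VI cos φ = 91 × 19.10 × cos(42.73°) = 1.276 kW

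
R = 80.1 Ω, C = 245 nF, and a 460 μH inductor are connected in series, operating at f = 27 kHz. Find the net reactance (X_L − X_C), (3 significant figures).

ω = 2πf = 169600 rad/s
X_L = ωL = 78.0 Ω
X_C = 1/(ωC) = 24.1 Ω
X = 78.0 − 24.1 = 54.0 Ω

54.0 Ω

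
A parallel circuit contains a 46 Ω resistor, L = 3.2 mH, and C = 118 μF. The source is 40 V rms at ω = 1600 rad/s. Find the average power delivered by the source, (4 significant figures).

34.78 W

X_L = ωL = 5.120 Ω
X_C = 1/(ωC) = 5.297 Ω
Parallel: admittances add. Y = 1/R + 1/(jωL) + jωC
Y = (0.02174 − j0.006513) S
|Y| = 0.02269 S → |Z| = 1/|Y| = 44.07 Ω, ∠Z = −∠Y = 16.68°
I = V/|Z| = 907.7 mA
P = VI cos φ = 40 × 0.9077 × cos(16.68°) = 34.78 W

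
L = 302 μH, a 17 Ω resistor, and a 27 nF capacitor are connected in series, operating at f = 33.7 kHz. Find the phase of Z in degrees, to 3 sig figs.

-81.3°

ω = 2πf = 211700 rad/s
X_L = ωL = 63.9 Ω
X_C = 1/(ωC) = 175 Ω
Net reactance X = X_L − X_C = -111 Ω
Z = 17.0 − j111 Ω
|Z| = √(17.0² + 111²) = 112 Ω
∠Z = arctan(-111/17.0) = -81.3°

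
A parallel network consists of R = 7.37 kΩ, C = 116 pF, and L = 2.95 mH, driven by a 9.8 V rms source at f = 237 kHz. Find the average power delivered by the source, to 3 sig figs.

ω = 2πf = 1.489e+06 rad/s
X_L = ωL = 4390 Ω
X_C = 1/(ωC) = 5790 Ω
Parallel: admittances add. Y = 1/R + 1/(jωL) + jωC
Y = (0.000136 − j5.49e-05) S
|Y| = 0.000146 S → |Z| = 1/|Y| = 6830 Ω, ∠Z = −∠Y = 22.0°
I = V/|Z| = 1.43 mA
P = VI cos φ = 9.8 × 0.00143 × cos(22.0°) = 13.0 mW

13.0 mW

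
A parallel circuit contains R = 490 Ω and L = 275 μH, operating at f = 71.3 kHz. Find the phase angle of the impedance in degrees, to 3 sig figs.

ω = 2πf = 448000 rad/s
X_L = ωL = 123 Ω
Parallel: admittances add. Y = 1/R + 1/(jωL)
Y = (0.00204 − j0.00812) S
|Y| = 0.00837 S → |Z| = 1/|Y| = 119 Ω, ∠Z = −∠Y = 75.9°

75.9°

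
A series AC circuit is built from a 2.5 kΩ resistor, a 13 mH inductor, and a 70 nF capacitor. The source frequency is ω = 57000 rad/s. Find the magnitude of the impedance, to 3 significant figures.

X_L = ωL = 741 Ω
X_C = 1/(ωC) = 251 Ω
Net reactance X = X_L − X_C = 490 Ω
Z = 2500 + j490 Ω
|Z| = √(2500² + 490²) = 2550 Ω

2550 Ω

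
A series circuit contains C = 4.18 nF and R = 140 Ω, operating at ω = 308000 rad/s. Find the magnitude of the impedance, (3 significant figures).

X_C = 1/(ωC) = 777 Ω
Z = 140 − j777 Ω
|Z| = √(140² + 777²) = 789 Ω

789 Ω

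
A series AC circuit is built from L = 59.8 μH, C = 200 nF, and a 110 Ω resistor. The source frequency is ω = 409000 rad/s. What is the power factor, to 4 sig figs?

X_L = ωL = 24.46 Ω
X_C = 1/(ωC) = 12.22 Ω
Net reactance X = X_L − X_C = 12.23 Ω
Z = 110.0 + j12.23 Ω
|Z| = √(110.0² + 12.23²) = 110.7 Ω
∠Z = arctan(12.23/110.0) = 6.346°
cos φ = cos(6.346°) = 0.9939

0.9939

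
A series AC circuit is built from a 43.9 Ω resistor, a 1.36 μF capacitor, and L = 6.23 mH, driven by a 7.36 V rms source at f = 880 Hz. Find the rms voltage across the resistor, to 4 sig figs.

ω = 2πf = 5529 rad/s
X_L = ωL = 34.45 Ω
X_C = 1/(ωC) = 133.0 Ω
Net reactance X = X_L − X_C = -98.54 Ω
Z = 43.90 − j98.54 Ω
|Z| = √(43.90² + 98.54²) = 107.9 Ω
I = V/|Z| = 68.23 mA
V_R = I·|Z_R| = 0.06823 × 43.90 = 2.995 V

2.995 V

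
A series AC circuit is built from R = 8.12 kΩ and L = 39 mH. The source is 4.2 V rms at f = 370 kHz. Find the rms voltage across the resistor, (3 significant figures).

ω = 2πf = 2.325e+06 rad/s
X_L = ωL = 90700 Ω
Z = 8120 + j90700 Ω
|Z| = √(8120² + 90700²) = 91000 Ω
I = V/|Z| = 46.1 μA
V_R = I·|Z_R| = 4.61e-05 × 8120 = 0.375 V

0.375 V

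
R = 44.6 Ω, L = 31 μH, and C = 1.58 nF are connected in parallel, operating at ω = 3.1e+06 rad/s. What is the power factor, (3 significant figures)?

0.971

X_L = ωL = 96.1 Ω
X_C = 1/(ωC) = 204 Ω
Parallel: admittances add. Y = 1/R + 1/(jωL) + jωC
Y = (0.0224 − j0.00551) S
|Y| = 0.0231 S → |Z| = 1/|Y| = 43.3 Ω, ∠Z = −∠Y = 13.8°
cos φ = cos(13.8°) = 0.971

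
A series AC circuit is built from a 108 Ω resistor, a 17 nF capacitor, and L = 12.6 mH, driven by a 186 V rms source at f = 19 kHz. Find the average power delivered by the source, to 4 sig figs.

ω = 2πf = 119400 rad/s
X_L = ωL = 1504 Ω
X_C = 1/(ωC) = 492.7 Ω
Net reactance X = X_L − X_C = 1011 Ω
Z = 108.0 + j1011 Ω
|Z| = √(108.0² + 1011²) = 1017 Ω
∠Z = arctan(1011/108.0) = 83.91°
I = V/|Z| = 182.9 mA
P = VI cos φ = 186 × 0.1829 × cos(83.91°) = 3.611 W

3.611 W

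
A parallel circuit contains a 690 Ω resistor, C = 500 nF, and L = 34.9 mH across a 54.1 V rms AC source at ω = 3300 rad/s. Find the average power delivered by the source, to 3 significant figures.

4.24 W

X_L = ωL = 115 Ω
X_C = 1/(ωC) = 606 Ω
Parallel: admittances add. Y = 1/R + 1/(jωL) + jωC
Y = (0.00145 − j0.00703) S
|Y| = 0.00718 S → |Z| = 1/|Y| = 139 Ω, ∠Z = −∠Y = 78.4°
I = V/|Z| = 388 mA
P = VI cos φ = 54.1 × 0.388 × cos(78.4°) = 4.24 W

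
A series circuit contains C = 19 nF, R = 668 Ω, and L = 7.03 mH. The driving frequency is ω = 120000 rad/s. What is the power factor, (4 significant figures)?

X_L = ωL = 843.6 Ω
X_C = 1/(ωC) = 438.6 Ω
Net reactance X = X_L − X_C = 405.0 Ω
Z = 668.0 + j405.0 Ω
|Z| = √(668.0² + 405.0²) = 781.2 Ω
∠Z = arctan(405.0/668.0) = 31.23°
cos φ = cos(31.23°) = 0.8551

0.8551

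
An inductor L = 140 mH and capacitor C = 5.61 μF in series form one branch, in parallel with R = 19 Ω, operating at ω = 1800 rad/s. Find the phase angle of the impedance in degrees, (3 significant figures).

7.08°

X_L = ωL = 252 Ω
X_C = 1/(ωC) = 99.0 Ω
Branch 1: Z₁ = R = 19.0 Ω
Branch 2 (series LC): Z₂ = j(X_L − X_C) = j153 Ω
Parallel: Z = Z₁Z₂/(Z₁+Z₂), |Z| = 18.9 Ω, ∠Z = 7.08°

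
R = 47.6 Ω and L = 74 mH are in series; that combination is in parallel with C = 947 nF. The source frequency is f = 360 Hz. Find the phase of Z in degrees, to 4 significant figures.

ω = 2πf = 2262 rad/s
X_L = ωL = 167.4 Ω
X_C = 1/(ωC) = 466.8 Ω
Branch 1 (R+jX_L): Z₁ = 47.60 + j167.4 Ω, |Z₁| = 174.0 Ω
Branch 2 (−jX_C): Z₂ = −j466.8 Ω
Parallel: Z = Z₁Z₂/(Z₁+Z₂), |Z| = 267.9 Ω, ∠Z = 65.09°

65.09°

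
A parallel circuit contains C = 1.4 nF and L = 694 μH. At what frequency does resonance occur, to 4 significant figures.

161.5 kHz

ω₀ = 1/√(LC) = 1/√(0.000694 × 1.4e-09) = 1.015e+06 rad/s
f₀ = ω₀/(2π) = 161.5 kHz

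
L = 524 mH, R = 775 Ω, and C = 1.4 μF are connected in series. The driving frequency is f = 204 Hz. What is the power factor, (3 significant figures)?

ω = 2πf = 1282 rad/s
X_L = ωL = 672 Ω
X_C = 1/(ωC) = 557 Ω
Net reactance X = X_L − X_C = 114 Ω
Z = 775 + j114 Ω
|Z| = √(775² + 114²) = 783 Ω
∠Z = arctan(114/775) = 8.40°
cos φ = cos(8.40°) = 0.989

0.989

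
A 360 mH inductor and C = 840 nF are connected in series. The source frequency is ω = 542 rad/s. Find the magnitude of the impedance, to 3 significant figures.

X_L = ωL = 195 Ω
X_C = 1/(ωC) = 2200 Ω
Net reactance X = X_L − X_C = -2000 Ω
Z = − j2000 Ω
|Z| = √(0² + 2000²) = 2000 Ω

2000 Ω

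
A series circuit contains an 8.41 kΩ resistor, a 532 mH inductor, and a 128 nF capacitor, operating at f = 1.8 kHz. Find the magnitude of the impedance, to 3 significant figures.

9950 Ω

ω = 2πf = 11310 rad/s
X_L = ωL = 6020 Ω
X_C = 1/(ωC) = 691 Ω
Net reactance X = X_L − X_C = 5330 Ω
Z = 8410 + j5330 Ω
|Z| = √(8410² + 5330²) = 9950 Ω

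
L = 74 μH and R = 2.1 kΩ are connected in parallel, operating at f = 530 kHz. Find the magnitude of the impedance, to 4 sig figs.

ω = 2πf = 3.33e+06 rad/s
X_L = ωL = 246.4 Ω
Parallel: admittances add. Y = 1/R + 1/(jωL)
Y = (0.0004762 − j0.004058) S
|Y| = 0.004086 S → |Z| = 1/|Y| = 244.7 Ω, ∠Z = −∠Y = 83.31°

244.7 Ω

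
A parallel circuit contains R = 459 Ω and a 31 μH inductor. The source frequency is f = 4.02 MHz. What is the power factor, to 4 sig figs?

0.8627

ω = 2πf = 2.526e+07 rad/s
X_L = ωL = 783.0 Ω
Parallel: admittances add. Y = 1/R + 1/(jωL)
Y = (0.002179 − j0.001277) S
|Y| = 0.002525 S → |Z| = 1/|Y| = 396.0 Ω, ∠Z = −∠Y = 30.38°
cos φ = cos(30.38°) = 0.8627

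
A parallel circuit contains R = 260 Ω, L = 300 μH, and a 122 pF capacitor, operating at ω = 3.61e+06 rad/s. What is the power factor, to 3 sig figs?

X_L = ωL = 1080 Ω
X_C = 1/(ωC) = 2270 Ω
Parallel: admittances add. Y = 1/R + 1/(jωL) + jωC
Y = (0.00385 − j0.000483) S
|Y| = 0.00388 S → |Z| = 1/|Y| = 258 Ω, ∠Z = −∠Y = 7.16°
cos φ = cos(7.16°) = 0.992

0.992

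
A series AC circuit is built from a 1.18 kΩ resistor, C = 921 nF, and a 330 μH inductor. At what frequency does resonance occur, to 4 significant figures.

ω₀ = 1/√(LC) = 1/√(0.00033 × 9.21e-07) = 57360 rad/s
f₀ = ω₀/(2π) = 9.129 kHz

9.129 kHz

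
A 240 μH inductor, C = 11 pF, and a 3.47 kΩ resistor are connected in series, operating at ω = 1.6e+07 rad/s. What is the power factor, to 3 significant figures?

X_L = ωL = 3840 Ω
X_C = 1/(ωC) = 5680 Ω
Net reactance X = X_L − X_C = -1840 Ω
Z = 3470 − j1840 Ω
|Z| = √(3470² + 1840²) = 3930 Ω
∠Z = arctan(-1840/3470) = -28.0°
cos φ = cos(-28.0°) = 0.883

0.883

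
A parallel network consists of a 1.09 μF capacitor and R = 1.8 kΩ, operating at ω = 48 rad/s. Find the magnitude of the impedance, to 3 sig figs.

X_C = 1/(ωC) = 19100 Ω
Parallel: admittances add. Y = 1/R + jωC
Y = (0.000556 + j5.23e-05) S
|Y| = 0.000558 S → |Z| = 1/|Y| = 1790 Ω, ∠Z = −∠Y = -5.38°

1790 Ω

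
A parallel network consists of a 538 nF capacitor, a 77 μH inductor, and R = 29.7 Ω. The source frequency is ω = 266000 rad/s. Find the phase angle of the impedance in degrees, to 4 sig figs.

X_L = ωL = 20.48 Ω
X_C = 1/(ωC) = 6.988 Ω
Parallel: admittances add. Y = 1/R + 1/(jωL) + jωC
Y = (0.03367 + j0.09428) S
|Y| = 0.1001 S → |Z| = 1/|Y| = 9.988 Ω, ∠Z = −∠Y = -70.35°

-70.35°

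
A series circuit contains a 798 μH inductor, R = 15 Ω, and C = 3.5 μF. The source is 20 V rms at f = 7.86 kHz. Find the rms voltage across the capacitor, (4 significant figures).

3.143 V

ω = 2πf = 49390 rad/s
X_L = ωL = 39.41 Ω
X_C = 1/(ωC) = 5.785 Ω
Net reactance X = X_L − X_C = 33.62 Ω
Z = 15.00 + j33.62 Ω
|Z| = √(15.00² + 33.62²) = 36.82 Ω
I = V/|Z| = 543.2 mA
V_C = I·|Z_C| = 0.5432 × 5.785 = 3.143 V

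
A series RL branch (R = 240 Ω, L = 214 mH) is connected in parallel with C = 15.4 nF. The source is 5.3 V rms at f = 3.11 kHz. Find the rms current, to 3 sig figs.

339 μA

ω = 2πf = 19540 rad/s
X_L = ωL = 4180 Ω
X_C = 1/(ωC) = 3320 Ω
Branch 1 (R+jX_L): Z₁ = 240 + j4180 Ω, |Z₁| = 4190 Ω
Branch 2 (−jX_C): Z₂ = −j3320 Ω
Parallel: Z = Z₁Z₂/(Z₁+Z₂), |Z| = 15600 Ω, ∠Z = -77.7°
I = V/|Z| = 5.3/15600 = 339 μA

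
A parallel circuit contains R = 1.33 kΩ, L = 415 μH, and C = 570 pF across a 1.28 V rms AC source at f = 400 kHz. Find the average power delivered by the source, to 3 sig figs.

ω = 2πf = 2.513e+06 rad/s
X_L = ωL = 1040 Ω
X_C = 1/(ωC) = 698 Ω
Parallel: admittances add. Y = 1/R + 1/(jωL) + jωC
Y = (0.000752 + j0.000474) S
|Y| = 0.000889 S → |Z| = 1/|Y| = 1130 Ω, ∠Z = −∠Y = -32.2°
I = V/|Z| = 1.14 mA
P = VI cos φ = 1.28 × 0.00114 × cos(-32.2°) = 1.23 mW

1.23 mW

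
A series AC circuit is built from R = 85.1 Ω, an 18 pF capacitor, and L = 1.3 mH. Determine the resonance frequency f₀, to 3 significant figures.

1.04 MHz

ω₀ = 1/√(LC) = 1/√(0.0013 × 1.8e-11) = 6.537e+06 rad/s
f₀ = ω₀/(2π) = 1.04 MHz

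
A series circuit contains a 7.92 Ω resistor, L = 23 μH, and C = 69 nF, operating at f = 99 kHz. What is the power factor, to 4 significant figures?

ω = 2πf = 622000 rad/s
X_L = ωL = 14.31 Ω
X_C = 1/(ωC) = 23.30 Ω
Net reactance X = X_L − X_C = -8.992 Ω
Z = 7.920 − j8.992 Ω
|Z| = √(7.920² + 8.992²) = 11.98 Ω
∠Z = arctan(-8.992/7.920) = -48.63°
cos φ = cos(-48.63°) = 0.6610

0.6610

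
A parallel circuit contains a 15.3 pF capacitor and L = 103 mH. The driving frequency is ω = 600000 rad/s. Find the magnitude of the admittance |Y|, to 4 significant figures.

X_L = ωL = 61800 Ω
X_C = 1/(ωC) = 108900 Ω
Parallel: admittances add. Y = 1/(jωL) + jωC
Y = (0 − j7.001e-06) S
|Y| = 7.001e-06 S → |Z| = 1/|Y| = 142800 Ω, ∠Z = −∠Y = 90.00°

7.001 μS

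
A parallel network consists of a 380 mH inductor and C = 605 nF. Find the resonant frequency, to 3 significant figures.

332 Hz

ω₀ = 1/√(LC) = 1/√(0.38 × 6.05e-07) = 2086 rad/s
f₀ = ω₀/(2π) = 332 Hz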